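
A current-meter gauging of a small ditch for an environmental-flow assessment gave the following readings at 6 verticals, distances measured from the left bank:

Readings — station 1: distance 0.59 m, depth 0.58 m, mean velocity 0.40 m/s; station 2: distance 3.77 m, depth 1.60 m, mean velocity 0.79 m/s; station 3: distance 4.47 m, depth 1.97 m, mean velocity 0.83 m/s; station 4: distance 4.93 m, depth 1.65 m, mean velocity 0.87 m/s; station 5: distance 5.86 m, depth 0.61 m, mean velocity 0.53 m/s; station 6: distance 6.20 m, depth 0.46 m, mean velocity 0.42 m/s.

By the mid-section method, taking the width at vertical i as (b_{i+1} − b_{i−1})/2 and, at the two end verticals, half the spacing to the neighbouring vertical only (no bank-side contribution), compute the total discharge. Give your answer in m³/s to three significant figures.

5.01 m³/s

w_1 = (3.77 − 0.59)/2 = 1.59 m; q_1 = 0.40 × 0.58 × 1.59 = 0.3689 m³/s
w_2 = (4.47 − 0.59)/2 = 1.94 m; q_2 = 0.79 × 1.60 × 1.94 = 2.452 m³/s
w_3 = (4.93 − 3.77)/2 = 0.58 m; q_3 = 0.83 × 1.97 × 0.58 = 0.9484 m³/s
w_4 = (5.86 − 4.47)/2 = 0.695 m; q_4 = 0.87 × 1.65 × 0.695 = 0.9977 m³/s
w_5 = (6.20 − 4.93)/2 = 0.635 m; q_5 = 0.53 × 0.61 × 0.635 = 0.2053 m³/s
w_6 = (6.20 − 5.86)/2 = 0.17 m; q_6 = 0.42 × 0.46 × 0.17 = 0.03284 m³/s
Q = Σ qᵢ = 5.005 m³/s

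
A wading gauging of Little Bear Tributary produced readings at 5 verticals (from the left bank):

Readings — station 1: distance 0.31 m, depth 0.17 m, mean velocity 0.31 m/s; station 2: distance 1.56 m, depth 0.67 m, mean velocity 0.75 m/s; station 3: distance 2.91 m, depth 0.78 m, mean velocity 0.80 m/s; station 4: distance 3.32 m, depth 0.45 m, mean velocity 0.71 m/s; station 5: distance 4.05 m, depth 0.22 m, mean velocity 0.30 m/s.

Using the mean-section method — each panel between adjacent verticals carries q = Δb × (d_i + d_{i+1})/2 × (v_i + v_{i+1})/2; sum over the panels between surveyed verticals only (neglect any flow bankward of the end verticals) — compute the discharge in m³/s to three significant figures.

1.35 m³/s

Panel 1-2: Δb = 1.25 m, d̄ = (0.17+0.67)/2 = 0.42, v̄ = (0.31+0.75)/2 = 0.53 → q = 1.25×0.42×0.53 = 0.2783 m³/s
Panel 2-3: Δb = 1.35 m, d̄ = (0.67+0.78)/2 = 0.725, v̄ = (0.75+0.80)/2 = 0.775 → q = 1.35×0.725×0.775 = 0.7585 m³/s
Panel 3-4: Δb = 0.41 m, d̄ = (0.78+0.45)/2 = 0.615, v̄ = (0.80+0.71)/2 = 0.755 → q = 0.41×0.615×0.755 = 0.1904 m³/s
Panel 4-5: Δb = 0.73 m, d̄ = (0.45+0.22)/2 = 0.335, v̄ = (0.71+0.30)/2 = 0.505 → q = 0.73×0.335×0.505 = 0.1235 m³/s
Q = Σ q = 1.351 m³/s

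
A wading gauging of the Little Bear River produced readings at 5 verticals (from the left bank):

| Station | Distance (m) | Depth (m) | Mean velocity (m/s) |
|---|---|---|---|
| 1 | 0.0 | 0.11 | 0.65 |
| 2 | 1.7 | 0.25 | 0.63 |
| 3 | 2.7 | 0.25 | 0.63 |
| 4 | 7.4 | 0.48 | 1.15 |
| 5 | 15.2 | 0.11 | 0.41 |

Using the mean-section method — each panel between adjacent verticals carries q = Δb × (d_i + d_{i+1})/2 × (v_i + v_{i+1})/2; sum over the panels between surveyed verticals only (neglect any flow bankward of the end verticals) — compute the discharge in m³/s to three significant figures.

3.67 m³/s

Panel 1-2: Δb = 1.7 m, d̄ = (0.11+0.25)/2 = 0.18, v̄ = (0.65+0.63)/2 = 0.64 → q = 1.7×0.18×0.64 = 0.1958 m³/s
Panel 2-3: Δb = 1 m, d̄ = (0.25+0.25)/2 = 0.25, v̄ = (0.63+0.63)/2 = 0.63 → q = 1×0.25×0.63 = 0.1575 m³/s
Panel 3-4: Δb = 4.7 m, d̄ = (0.25+0.48)/2 = 0.365, v̄ = (0.63+1.15)/2 = 0.89 → q = 4.7×0.365×0.89 = 1.527 m³/s
Panel 4-5: Δb = 7.8 m, d̄ = (0.48+0.11)/2 = 0.295, v̄ = (1.15+0.41)/2 = 0.78 → q = 7.8×0.295×0.78 = 1.795 m³/s
Q = Σ q = 3.675 m³/s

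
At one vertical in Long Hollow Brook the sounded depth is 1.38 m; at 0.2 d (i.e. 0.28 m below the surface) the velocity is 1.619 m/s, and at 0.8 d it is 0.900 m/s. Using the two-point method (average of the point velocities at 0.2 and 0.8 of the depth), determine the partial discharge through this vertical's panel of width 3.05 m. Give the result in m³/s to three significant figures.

v̄ = (1.619 + 0.900) / 2 = 1.260 m/s
q = v̄ × d × w = 1.260 × 1.38 × 3.05 = 5.301 m³/s

5.30 m³/s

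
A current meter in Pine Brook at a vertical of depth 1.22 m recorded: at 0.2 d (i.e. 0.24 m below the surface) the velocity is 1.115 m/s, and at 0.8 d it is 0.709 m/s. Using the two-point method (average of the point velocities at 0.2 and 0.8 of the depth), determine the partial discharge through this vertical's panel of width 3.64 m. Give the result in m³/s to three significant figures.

v̄ = (1.115 + 0.709) / 2 = 0.9120 m/s
q = v̄ × d × w = 0.9120 × 1.22 × 3.64 = 4.050 m³/s

4.05 m³/s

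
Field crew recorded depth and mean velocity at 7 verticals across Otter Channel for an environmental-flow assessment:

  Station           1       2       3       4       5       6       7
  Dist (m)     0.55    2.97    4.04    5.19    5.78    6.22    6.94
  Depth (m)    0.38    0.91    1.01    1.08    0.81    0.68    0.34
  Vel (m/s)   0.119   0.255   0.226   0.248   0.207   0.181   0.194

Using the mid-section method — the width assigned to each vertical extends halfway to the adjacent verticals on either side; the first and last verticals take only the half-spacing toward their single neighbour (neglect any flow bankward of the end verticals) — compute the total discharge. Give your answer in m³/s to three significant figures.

1.13 m³/s

w_1 = (2.97 − 0.55)/2 = 1.21 m; q_1 = 0.119 × 0.38 × 1.21 = 0.05472 m³/s
w_2 = (4.04 − 0.55)/2 = 1.745 m; q_2 = 0.255 × 0.91 × 1.745 = 0.4049 m³/s
w_3 = (5.19 − 2.97)/2 = 1.11 m; q_3 = 0.226 × 1.01 × 1.11 = 0.2534 m³/s
w_4 = (5.78 − 4.04)/2 = 0.87 m; q_4 = 0.248 × 1.08 × 0.87 = 0.2330 m³/s
w_5 = (6.22 − 5.19)/2 = 0.515 m; q_5 = 0.207 × 0.81 × 0.515 = 0.08635 m³/s
w_6 = (6.94 − 5.78)/2 = 0.58 m; q_6 = 0.181 × 0.68 × 0.58 = 0.07139 m³/s
w_7 = (6.94 − 6.22)/2 = 0.36 m; q_7 = 0.194 × 0.34 × 0.36 = 0.02375 m³/s
Q = Σ qᵢ = 1.128 m³/s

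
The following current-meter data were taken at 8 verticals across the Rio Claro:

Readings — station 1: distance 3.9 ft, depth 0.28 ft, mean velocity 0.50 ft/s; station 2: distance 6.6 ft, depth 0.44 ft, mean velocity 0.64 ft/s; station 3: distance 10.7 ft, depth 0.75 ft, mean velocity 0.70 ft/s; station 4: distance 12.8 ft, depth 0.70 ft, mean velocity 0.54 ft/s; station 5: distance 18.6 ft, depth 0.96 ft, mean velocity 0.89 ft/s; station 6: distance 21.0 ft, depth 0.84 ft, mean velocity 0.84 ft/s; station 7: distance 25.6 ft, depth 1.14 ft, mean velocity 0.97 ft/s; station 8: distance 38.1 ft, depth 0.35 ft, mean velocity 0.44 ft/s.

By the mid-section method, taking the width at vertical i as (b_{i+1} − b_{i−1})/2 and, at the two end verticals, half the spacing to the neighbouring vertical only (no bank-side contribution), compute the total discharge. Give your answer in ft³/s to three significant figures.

20.7 ft³/s

w_1 = (6.6 − 3.9)/2 = 1.35 ft; q_1 = 0.50 × 0.28 × 1.35 = 0.1890 ft³/s
w_2 = (10.7 − 3.9)/2 = 3.4 ft; q_2 = 0.64 × 0.44 × 3.4 = 0.9574 ft³/s
w_3 = (12.8 − 6.6)/2 = 3.1 ft; q_3 = 0.70 × 0.75 × 3.1 = 1.628 ft³/s
w_4 = (18.6 − 10.7)/2 = 3.95 ft; q_4 = 0.54 × 0.70 × 3.95 = 1.493 ft³/s
w_5 = (21.0 − 12.8)/2 = 4.1 ft; q_5 = 0.89 × 0.96 × 4.1 = 3.503 ft³/s
w_6 = (25.6 − 18.6)/2 = 3.5 ft; q_6 = 0.84 × 0.84 × 3.5 = 2.470 ft³/s
w_7 = (38.1 − 21.0)/2 = 8.55 ft; q_7 = 0.97 × 1.14 × 8.55 = 9.455 ft³/s
w_8 = (38.1 − 25.6)/2 = 6.25 ft; q_8 = 0.44 × 0.35 × 6.25 = 0.9625 ft³/s
Q = Σ qᵢ = 20.66 ft³/s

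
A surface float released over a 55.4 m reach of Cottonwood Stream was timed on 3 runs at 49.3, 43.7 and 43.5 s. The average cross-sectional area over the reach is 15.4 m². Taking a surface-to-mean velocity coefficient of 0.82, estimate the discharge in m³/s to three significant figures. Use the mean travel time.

15.4 m³/s

t̄ = (49.3 + 43.7 + 43.5) / 3 = 45.5 s
v_surface = L / t̄ = 55.4 / 45.5 = 1.218 m/s
v_mean = 0.82 × 1.218 = 0.9984 m/s
Q = A × v_mean = 15.4 × 0.9984 = 15.38 m³/s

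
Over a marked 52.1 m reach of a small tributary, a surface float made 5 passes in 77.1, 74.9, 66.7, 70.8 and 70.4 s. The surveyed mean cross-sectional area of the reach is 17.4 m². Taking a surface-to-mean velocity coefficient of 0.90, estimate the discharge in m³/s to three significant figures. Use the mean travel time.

t̄ = (77.1 + 74.9 + 66.7 + 70.8 + 70.4) / 5 = 71.98 s
v_surface = L / t̄ = 52.1 / 71.98 = 0.7238 m/s
v_mean = 0.90 × 0.7238 = 0.6514 m/s
Q = A × v_mean = 17.4 × 0.6514 = 11.33 m³/s

11.3 m³/s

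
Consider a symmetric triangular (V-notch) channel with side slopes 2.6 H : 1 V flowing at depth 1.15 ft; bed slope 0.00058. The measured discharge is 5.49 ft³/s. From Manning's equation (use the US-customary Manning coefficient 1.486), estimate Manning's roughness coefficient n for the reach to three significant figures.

A = z·y² = 2.6×1.15² = 3.439 ft²
P = 2y√(1+z²) = 2×1.15×√(1+2.6²) = 6.407 ft
R = A/P = 3.439/6.407 = 0.5367 ft
n = (1.486/Q)·A·R^(2/3)·S^(1/2) = (1.486/5.49) × 3.439 × 0.6604 × 0.02408 = 0.01480

0.0148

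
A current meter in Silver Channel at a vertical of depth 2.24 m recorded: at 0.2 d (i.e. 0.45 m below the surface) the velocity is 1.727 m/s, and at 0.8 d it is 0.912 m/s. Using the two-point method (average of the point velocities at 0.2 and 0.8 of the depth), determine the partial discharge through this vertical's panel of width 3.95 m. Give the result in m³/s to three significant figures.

v̄ = (1.727 + 0.912) / 2 = 1.320 m/s
q = v̄ × d × w = 1.320 × 2.24 × 3.95 = 11.67 m³/s

11.7 m³/s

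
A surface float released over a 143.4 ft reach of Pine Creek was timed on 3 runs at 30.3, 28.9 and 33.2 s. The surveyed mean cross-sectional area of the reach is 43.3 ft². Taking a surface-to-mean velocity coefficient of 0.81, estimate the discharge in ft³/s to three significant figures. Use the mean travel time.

163 ft³/s

t̄ = (30.3 + 28.9 + 33.2) / 3 = 30.8 s
v_surface = L / t̄ = 143.4 / 30.8 = 4.656 ft/s
v_mean = 0.81 × 4.656 = 3.771 ft/s
Q = A × v_mean = 43.3 × 3.771 = 163.3 ft³/s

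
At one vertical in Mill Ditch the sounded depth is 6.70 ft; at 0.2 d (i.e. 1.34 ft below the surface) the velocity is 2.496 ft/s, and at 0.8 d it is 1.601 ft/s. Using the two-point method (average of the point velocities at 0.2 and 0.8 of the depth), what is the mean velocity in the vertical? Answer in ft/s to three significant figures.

2.05 ft/s

v̄ = (2.496 + 1.601) / 2 = 2.049 ft/s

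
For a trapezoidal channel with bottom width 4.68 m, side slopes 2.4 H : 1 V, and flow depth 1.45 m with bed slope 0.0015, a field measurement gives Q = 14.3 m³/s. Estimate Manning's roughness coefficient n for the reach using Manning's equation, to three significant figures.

0.0314

A = (b + z·y)·y = (4.68 + 2.4×1.45)×1.45 = 11.83 m²
P = b + 2y√(1+z²) = 4.68 + 2×1.45×√(1+2.4²) = 12.22 m
R = A/P = 11.83/12.22 = 0.9682 m
n = (1/Q)·A·R^(2/3)·S^(1/2) = (1/14.3) × 11.83 × 0.9787 × 0.03873 = 0.03136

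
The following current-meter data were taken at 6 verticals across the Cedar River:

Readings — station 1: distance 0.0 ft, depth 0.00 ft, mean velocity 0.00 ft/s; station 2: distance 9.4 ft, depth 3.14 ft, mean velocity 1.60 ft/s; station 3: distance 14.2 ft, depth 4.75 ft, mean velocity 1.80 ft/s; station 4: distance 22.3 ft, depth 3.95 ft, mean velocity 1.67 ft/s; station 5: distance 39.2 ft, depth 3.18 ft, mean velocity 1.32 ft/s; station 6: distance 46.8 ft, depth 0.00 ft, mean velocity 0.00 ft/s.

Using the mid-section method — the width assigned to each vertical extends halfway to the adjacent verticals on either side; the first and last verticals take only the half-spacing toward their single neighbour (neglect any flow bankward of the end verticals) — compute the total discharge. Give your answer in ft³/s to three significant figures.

w_2 = (14.2 − 0.0)/2 = 7.1 ft; q_2 = 1.60 × 3.14 × 7.1 = 35.67 ft³/s
w_3 = (22.3 − 9.4)/2 = 6.45 ft; q_3 = 1.80 × 4.75 × 6.45 = 55.15 ft³/s
w_4 = (39.2 − 14.2)/2 = 12.5 ft; q_4 = 1.67 × 3.95 × 12.5 = 82.46 ft³/s
w_5 = (46.8 − 22.3)/2 = 12.25 ft; q_5 = 1.32 × 3.18 × 12.25 = 51.42 ft³/s
Stations 1, 6 contribute zero (depth or velocity is 0).
Q = Σ qᵢ = 224.7 ft³/s

225 ft³/s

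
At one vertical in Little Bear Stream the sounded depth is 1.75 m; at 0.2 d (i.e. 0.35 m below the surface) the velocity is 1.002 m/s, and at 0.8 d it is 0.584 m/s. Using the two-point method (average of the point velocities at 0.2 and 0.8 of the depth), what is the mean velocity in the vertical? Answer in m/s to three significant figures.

v̄ = (1.002 + 0.584) / 2 = 0.7930 m/s

0.793 m/s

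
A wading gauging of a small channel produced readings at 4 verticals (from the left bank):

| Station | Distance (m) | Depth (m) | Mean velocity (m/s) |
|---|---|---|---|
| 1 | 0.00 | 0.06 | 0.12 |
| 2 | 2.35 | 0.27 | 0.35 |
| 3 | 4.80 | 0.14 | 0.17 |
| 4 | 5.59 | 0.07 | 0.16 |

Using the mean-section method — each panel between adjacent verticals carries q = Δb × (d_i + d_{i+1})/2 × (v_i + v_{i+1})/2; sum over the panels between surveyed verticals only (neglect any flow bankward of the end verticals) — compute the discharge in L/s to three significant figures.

235 L/s

Panel 1-2: Δb = 2.35 m, d̄ = (0.06+0.27)/2 = 0.165, v̄ = (0.12+0.35)/2 = 0.235 → q = 2.35×0.165×0.235 = 0.09112 m³/s
Panel 2-3: Δb = 2.45 m, d̄ = (0.27+0.14)/2 = 0.205, v̄ = (0.35+0.17)/2 = 0.26 → q = 2.45×0.205×0.26 = 0.1306 m³/s
Panel 3-4: Δb = 0.79 m, d̄ = (0.14+0.07)/2 = 0.105, v̄ = (0.17+0.16)/2 = 0.165 → q = 0.79×0.105×0.165 = 0.01369 m³/s
Q = Σ q = 0.2354 m³/s
= 0.2354 × 1000 = 235.4 L/s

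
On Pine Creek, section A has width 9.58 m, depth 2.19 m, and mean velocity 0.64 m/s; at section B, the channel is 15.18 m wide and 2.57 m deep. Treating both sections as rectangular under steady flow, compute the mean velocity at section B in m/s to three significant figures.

0.344 m/s

Q = A₁V₁ = (9.58×2.19) × 0.64 = 13.43 m³/s
A₂ = 15.18 × 2.57 = 39.01 m²
V₂ = Q/A₂ = 13.43/39.01 = 0.3442 m/s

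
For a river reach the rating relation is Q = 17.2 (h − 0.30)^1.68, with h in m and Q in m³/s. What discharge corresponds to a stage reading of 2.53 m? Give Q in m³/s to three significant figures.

Q = 17.2 × (2.53 − 0.30)^1.68 = 17.2 × 2.23^1.68 = 66.17 m³/s

66.2 m³/s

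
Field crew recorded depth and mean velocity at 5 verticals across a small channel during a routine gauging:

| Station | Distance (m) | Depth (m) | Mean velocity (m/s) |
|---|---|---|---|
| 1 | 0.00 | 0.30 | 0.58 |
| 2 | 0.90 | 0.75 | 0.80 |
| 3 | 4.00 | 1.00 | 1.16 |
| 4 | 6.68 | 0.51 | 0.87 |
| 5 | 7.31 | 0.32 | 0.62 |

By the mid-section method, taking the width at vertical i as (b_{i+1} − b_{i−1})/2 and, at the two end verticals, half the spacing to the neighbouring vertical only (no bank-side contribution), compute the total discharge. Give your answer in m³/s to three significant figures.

5.43 m³/s

w_1 = (0.90 − 0.00)/2 = 0.45 m; q_1 = 0.58 × 0.30 × 0.45 = 0.07830 m³/s
w_2 = (4.00 − 0.00)/2 = 2 m; q_2 = 0.80 × 0.75 × 2 = 1.200 m³/s
w_3 = (6.68 − 0.90)/2 = 2.89 m; q_3 = 1.16 × 1.00 × 2.89 = 3.352 m³/s
w_4 = (7.31 − 4.00)/2 = 1.655 m; q_4 = 0.87 × 0.51 × 1.655 = 0.7343 m³/s
w_5 = (7.31 − 6.68)/2 = 0.315 m; q_5 = 0.62 × 0.32 × 0.315 = 0.06250 m³/s
Q = Σ qᵢ = 5.428 m³/s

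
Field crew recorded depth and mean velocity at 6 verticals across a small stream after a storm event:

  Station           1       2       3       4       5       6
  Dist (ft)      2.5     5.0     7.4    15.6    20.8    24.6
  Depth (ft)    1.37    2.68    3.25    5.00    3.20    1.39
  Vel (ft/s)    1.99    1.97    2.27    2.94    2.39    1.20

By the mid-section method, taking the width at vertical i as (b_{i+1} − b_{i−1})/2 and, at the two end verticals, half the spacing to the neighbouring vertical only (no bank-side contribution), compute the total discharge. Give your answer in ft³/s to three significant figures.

w_1 = (5.0 − 2.5)/2 = 1.25 ft; q_1 = 1.99 × 1.37 × 1.25 = 3.408 ft³/s
w_2 = (7.4 − 2.5)/2 = 2.45 ft; q_2 = 1.97 × 2.68 × 2.45 = 12.94 ft³/s
w_3 = (15.6 − 5.0)/2 = 5.3 ft; q_3 = 2.27 × 3.25 × 5.3 = 39.10 ft³/s
w_4 = (20.8 − 7.4)/2 = 6.7 ft; q_4 = 2.94 × 5.00 × 6.7 = 98.49 ft³/s
w_5 = (24.6 − 15.6)/2 = 4.5 ft; q_5 = 2.39 × 3.20 × 4.5 = 34.42 ft³/s
w_6 = (24.6 − 20.8)/2 = 1.9 ft; q_6 = 1.20 × 1.39 × 1.9 = 3.169 ft³/s
Q = Σ qᵢ = 191.5 ft³/s

192 ft³/s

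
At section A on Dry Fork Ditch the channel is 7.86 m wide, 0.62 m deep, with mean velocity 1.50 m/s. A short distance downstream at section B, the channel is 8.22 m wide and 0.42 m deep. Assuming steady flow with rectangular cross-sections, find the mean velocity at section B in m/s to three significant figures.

Q = A₁V₁ = (7.86×0.62) × 1.50 = 7.310 m³/s
A₂ = 8.22 × 0.42 = 3.452 m²
V₂ = Q/A₂ = 7.310/3.452 = 2.117 m/s

2.12 m/s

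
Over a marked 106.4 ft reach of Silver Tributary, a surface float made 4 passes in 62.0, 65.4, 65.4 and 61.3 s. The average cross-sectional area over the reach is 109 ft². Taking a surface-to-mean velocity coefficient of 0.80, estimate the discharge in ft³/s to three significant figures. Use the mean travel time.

t̄ = (62.0 + 65.4 + 65.4 + 61.3) / 4 = 63.525 s
v_surface = L / t̄ = 106.4 / 63.525 = 1.675 ft/s
v_mean = 0.80 × 1.675 = 1.340 ft/s
Q = A × v_mean = 109 × 1.340 = 146.1 ft³/s

146 ft³/s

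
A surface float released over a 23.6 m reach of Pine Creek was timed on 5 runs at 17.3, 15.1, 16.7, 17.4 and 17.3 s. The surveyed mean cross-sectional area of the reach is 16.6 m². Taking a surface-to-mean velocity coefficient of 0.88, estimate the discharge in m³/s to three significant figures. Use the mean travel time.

20.6 m³/s

t̄ = (17.3 + 15.1 + 16.7 + 17.4 + 17.3) / 5 = 16.76 s
v_surface = L / t̄ = 23.6 / 16.76 = 1.408 m/s
v_mean = 0.88 × 1.408 = 1.239 m/s
Q = A × v_mean = 16.6 × 1.239 = 20.57 m³/s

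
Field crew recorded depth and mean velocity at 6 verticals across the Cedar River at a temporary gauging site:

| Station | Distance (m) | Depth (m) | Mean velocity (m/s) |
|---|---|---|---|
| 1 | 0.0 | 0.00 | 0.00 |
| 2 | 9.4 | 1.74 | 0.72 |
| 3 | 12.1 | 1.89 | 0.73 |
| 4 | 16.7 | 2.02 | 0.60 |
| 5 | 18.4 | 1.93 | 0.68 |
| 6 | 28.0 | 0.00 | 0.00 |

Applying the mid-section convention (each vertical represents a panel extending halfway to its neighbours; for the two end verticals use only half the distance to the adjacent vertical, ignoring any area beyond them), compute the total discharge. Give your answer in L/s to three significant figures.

23800 L/s

w_2 = (12.1 − 0.0)/2 = 6.05 m; q_2 = 0.72 × 1.74 × 6.05 = 7.579 m³/s
w_3 = (16.7 − 9.4)/2 = 3.65 m; q_3 = 0.73 × 1.89 × 3.65 = 5.036 m³/s
w_4 = (18.4 − 12.1)/2 = 3.15 m; q_4 = 0.60 × 2.02 × 3.15 = 3.818 m³/s
w_5 = (28.0 − 16.7)/2 = 5.65 m; q_5 = 0.68 × 1.93 × 5.65 = 7.415 m³/s
Stations 1, 6 contribute zero (depth or velocity is 0).
Q = Σ qᵢ = 23.85 m³/s
= 23.85 × 1000 = 23850 L/s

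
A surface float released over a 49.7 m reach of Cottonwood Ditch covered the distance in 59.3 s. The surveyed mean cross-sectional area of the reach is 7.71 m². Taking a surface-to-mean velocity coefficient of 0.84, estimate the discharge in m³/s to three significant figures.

v_surface = L / t̄ = 49.7 / 59.3 = 0.8381 m/s
v_mean = 0.84 × 0.8381 = 0.7040 m/s
Q = A × v_mean = 7.71 × 0.7040 = 5.428 m³/s

5.43 m³/s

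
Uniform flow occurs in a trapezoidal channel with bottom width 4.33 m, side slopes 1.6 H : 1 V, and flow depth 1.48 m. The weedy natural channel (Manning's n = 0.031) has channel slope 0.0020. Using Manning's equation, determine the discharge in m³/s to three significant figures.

14.3 m³/s

A = (b + z·y)·y = (4.33 + 1.6×1.48)×1.48 = 9.913 m²
P = b + 2y√(1+z²) = 4.33 + 2×1.48×√(1+1.6²) = 9.915 m
R = A/P = 9.913/9.915 = 0.9998 m
Q = (1/n)·A·R^(2/3)·S^(1/2) = (1/0.031) × 9.913 × 0.9998^(2/3) × 0.0020^(1/2) = 14.30 m³/s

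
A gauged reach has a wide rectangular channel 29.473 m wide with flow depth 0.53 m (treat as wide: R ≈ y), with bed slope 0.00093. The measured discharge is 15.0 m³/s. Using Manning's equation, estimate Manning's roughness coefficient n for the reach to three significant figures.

0.0208

A = b·y = 29.473 × 0.53 = 15.62 m²
Wide channel: R ≈ y = 0.53 m
n = (1/Q)·A·R^(2/3)·S^(1/2) = (1/15.0) × 15.62 × 0.6549 × 0.03050 = 0.02080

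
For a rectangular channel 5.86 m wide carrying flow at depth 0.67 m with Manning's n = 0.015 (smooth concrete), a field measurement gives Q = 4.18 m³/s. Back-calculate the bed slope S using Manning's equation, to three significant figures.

A = b·y = 5.86 × 0.67 = 3.926 m²
P = b + 2y = 5.86 + 2×0.67 = 7.200 m
R = A/P = 3.926/7.200 = 0.5453 m
S = (Q·n / (1·A·R^(2/3)))² = (4.18×0.015 / (1×3.926×0.6675))² = 0.0005724

0.000572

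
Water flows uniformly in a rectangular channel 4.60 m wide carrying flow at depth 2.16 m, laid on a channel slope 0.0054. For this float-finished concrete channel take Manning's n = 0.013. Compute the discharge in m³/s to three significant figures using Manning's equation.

60.4 m³/s

A = b·y = 4.60 × 2.16 = 9.936 m²
P = b + 2y = 4.60 + 2×2.16 = 8.920 m
R = A/P = 9.936/8.920 = 1.114 m
Q = (1/n)·A·R^(2/3)·S^(1/2) = (1/0.013) × 9.936 × 1.114^(2/3) × 0.0054^(1/2) = 60.35 m³/s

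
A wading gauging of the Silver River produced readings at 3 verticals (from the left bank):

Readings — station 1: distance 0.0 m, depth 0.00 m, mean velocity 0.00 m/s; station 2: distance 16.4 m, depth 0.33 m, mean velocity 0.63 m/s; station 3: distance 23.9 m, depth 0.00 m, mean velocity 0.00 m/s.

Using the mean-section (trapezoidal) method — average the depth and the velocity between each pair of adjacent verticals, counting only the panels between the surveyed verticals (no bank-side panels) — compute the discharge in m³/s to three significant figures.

1.24 m³/s

Panel 1-2: Δb = 16.4 m, d̄ = (0.00+0.33)/2 = 0.165, v̄ = (0.00+0.63)/2 = 0.315 → q = 16.4×0.165×0.315 = 0.8524 m³/s
Panel 2-3: Δb = 7.5 m, d̄ = (0.33+0.00)/2 = 0.165, v̄ = (0.63+0.00)/2 = 0.315 → q = 7.5×0.165×0.315 = 0.3898 m³/s
Q = Σ q = 1.242 m³/s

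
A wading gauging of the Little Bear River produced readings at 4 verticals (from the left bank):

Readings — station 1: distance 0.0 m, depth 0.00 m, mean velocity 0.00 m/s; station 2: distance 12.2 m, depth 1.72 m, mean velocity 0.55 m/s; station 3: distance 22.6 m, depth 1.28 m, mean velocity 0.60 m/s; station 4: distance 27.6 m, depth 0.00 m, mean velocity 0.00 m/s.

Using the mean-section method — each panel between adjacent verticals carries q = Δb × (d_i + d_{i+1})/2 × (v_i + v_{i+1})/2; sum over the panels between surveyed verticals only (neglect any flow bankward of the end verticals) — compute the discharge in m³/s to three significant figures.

Panel 1-2: Δb = 12.2 m, d̄ = (0.00+1.72)/2 = 0.86, v̄ = (0.00+0.55)/2 = 0.275 → q = 12.2×0.86×0.275 = 2.885 m³/s
Panel 2-3: Δb = 10.4 m, d̄ = (1.72+1.28)/2 = 1.5, v̄ = (0.55+0.60)/2 = 0.575 → q = 10.4×1.5×0.575 = 8.970 m³/s
Panel 3-4: Δb = 5 m, d̄ = (1.28+0.00)/2 = 0.64, v̄ = (0.60+0.00)/2 = 0.3 → q = 5×0.64×0.3 = 0.9600 m³/s
Q = Σ q = 12.82 m³/s

12.8 m³/s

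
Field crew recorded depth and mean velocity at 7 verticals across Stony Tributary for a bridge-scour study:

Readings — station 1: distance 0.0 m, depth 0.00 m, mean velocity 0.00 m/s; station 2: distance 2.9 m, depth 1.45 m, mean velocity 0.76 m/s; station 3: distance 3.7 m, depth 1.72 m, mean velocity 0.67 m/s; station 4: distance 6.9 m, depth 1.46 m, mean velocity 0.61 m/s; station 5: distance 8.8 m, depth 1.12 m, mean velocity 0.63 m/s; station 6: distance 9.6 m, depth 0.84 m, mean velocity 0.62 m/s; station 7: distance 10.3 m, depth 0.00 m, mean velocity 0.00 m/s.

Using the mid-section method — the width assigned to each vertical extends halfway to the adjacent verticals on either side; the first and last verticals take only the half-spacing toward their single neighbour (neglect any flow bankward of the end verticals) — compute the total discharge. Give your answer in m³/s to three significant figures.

w_2 = (3.7 − 0.0)/2 = 1.85 m; q_2 = 0.76 × 1.45 × 1.85 = 2.039 m³/s
w_3 = (6.9 − 2.9)/2 = 2 m; q_3 = 0.67 × 1.72 × 2 = 2.305 m³/s
w_4 = (8.8 − 3.7)/2 = 2.55 m; q_4 = 0.61 × 1.46 × 2.55 = 2.271 m³/s
w_5 = (9.6 − 6.9)/2 = 1.35 m; q_5 = 0.63 × 1.12 × 1.35 = 0.9526 m³/s
w_6 = (10.3 − 8.8)/2 = 0.75 m; q_6 = 0.62 × 0.84 × 0.75 = 0.3906 m³/s
Stations 1, 7 contribute zero (depth or velocity is 0).
Q = Σ qᵢ = 7.958 m³/s

7.96 m³/s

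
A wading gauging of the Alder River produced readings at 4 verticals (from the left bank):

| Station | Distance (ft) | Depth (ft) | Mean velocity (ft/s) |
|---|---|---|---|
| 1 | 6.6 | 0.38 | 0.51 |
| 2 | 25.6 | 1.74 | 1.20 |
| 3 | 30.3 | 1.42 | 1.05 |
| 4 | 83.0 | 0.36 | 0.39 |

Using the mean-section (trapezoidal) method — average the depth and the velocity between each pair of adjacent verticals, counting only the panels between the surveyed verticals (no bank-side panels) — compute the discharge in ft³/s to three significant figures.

59.3 ft³/s

Panel 1-2: Δb = 19 ft, d̄ = (0.38+1.74)/2 = 1.06, v̄ = (0.51+1.20)/2 = 0.855 → q = 19×1.06×0.855 = 17.22 ft³/s
Panel 2-3: Δb = 4.7 ft, d̄ = (1.74+1.42)/2 = 1.58, v̄ = (1.20+1.05)/2 = 1.125 → q = 4.7×1.58×1.125 = 8.354 ft³/s
Panel 3-4: Δb = 52.7 ft, d̄ = (1.42+0.36)/2 = 0.89, v̄ = (1.05+0.39)/2 = 0.72 → q = 52.7×0.89×0.72 = 33.77 ft³/s
Q = Σ q = 59.34 ft³/s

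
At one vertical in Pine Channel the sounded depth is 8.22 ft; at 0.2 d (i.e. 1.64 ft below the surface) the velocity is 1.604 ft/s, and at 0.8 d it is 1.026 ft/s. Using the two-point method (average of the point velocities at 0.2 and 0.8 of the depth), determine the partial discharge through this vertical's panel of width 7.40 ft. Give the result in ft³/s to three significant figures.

v̄ = (1.604 + 1.026) / 2 = 1.315 ft/s
q = v̄ × d × w = 1.315 × 8.22 × 7.40 = 79.99 ft³/s

80.0 ft³/s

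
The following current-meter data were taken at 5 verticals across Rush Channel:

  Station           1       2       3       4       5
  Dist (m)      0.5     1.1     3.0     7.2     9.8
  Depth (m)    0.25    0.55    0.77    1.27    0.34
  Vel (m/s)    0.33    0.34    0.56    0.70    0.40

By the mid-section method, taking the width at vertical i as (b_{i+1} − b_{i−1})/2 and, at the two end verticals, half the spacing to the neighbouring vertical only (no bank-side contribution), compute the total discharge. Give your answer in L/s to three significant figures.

w_1 = (1.1 − 0.5)/2 = 0.3 m; q_1 = 0.33 × 0.25 × 0.3 = 0.02475 m³/s
w_2 = (3.0 − 0.5)/2 = 1.25 m; q_2 = 0.34 × 0.55 × 1.25 = 0.2338 m³/s
w_3 = (7.2 − 1.1)/2 = 3.05 m; q_3 = 0.56 × 0.77 × 3.05 = 1.315 m³/s
w_4 = (9.8 − 3.0)/2 = 3.4 m; q_4 = 0.70 × 1.27 × 3.4 = 3.023 m³/s
w_5 = (9.8 − 7.2)/2 = 1.3 m; q_5 = 0.40 × 0.34 × 1.3 = 0.1768 m³/s
Q = Σ qᵢ = 4.773 m³/s
= 4.773 × 1000 = 4773 L/s

4770 L/s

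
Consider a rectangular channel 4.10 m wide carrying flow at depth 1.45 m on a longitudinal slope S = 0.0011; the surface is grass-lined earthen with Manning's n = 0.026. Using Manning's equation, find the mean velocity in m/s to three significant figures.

1.14 m/s

A = b·y = 4.10 × 1.45 = 5.945 m²
P = b + 2y = 4.10 + 2×1.45 = 7.000 m
R = A/P = 5.945/7.000 = 0.8493 m
Q = (1/n)·A·R^(2/3)·S^(1/2) = (1/0.026) × 5.945 × 0.8493^(2/3) × 0.0011^(1/2) = 6.801 m³/s
V = Q/A = 6.801/5.945 = 1.144 m/s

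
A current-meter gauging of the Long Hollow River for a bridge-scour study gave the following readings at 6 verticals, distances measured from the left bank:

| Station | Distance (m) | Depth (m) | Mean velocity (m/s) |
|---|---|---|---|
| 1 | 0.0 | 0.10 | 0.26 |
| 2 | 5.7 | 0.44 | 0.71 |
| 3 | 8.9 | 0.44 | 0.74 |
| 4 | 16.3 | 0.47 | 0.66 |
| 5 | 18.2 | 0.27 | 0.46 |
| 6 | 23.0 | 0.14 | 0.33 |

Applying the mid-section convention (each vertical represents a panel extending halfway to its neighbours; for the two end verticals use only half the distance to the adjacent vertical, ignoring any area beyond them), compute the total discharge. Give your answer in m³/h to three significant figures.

w_1 = (5.7 − 0.0)/2 = 2.85 m; q_1 = 0.26 × 0.10 × 2.85 = 0.07410 m³/s
w_2 = (8.9 − 0.0)/2 = 4.45 m; q_2 = 0.71 × 0.44 × 4.45 = 1.390 m³/s
w_3 = (16.3 − 5.7)/2 = 5.3 m; q_3 = 0.74 × 0.44 × 5.3 = 1.726 m³/s
w_4 = (18.2 − 8.9)/2 = 4.65 m; q_4 = 0.66 × 0.47 × 4.65 = 1.442 m³/s
w_5 = (23.0 − 16.3)/2 = 3.35 m; q_5 = 0.46 × 0.27 × 3.35 = 0.4161 m³/s
w_6 = (23.0 − 18.2)/2 = 2.4 m; q_6 = 0.33 × 0.14 × 2.4 = 0.1109 m³/s
Q = Σ qᵢ = 5.159 m³/s
= 5.159 × 3600 = 18570 m³/h

18600 m³/h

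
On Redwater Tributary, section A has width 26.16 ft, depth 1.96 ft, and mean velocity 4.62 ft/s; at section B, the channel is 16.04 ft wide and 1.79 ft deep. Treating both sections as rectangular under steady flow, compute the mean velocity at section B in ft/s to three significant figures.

8.25 ft/s

Q = A₁V₁ = (26.16×1.96) × 4.62 = 236.9 ft³/s
A₂ = 16.04 × 1.79 = 28.71 ft²
V₂ = Q/A₂ = 236.9/28.71 = 8.250 ft/s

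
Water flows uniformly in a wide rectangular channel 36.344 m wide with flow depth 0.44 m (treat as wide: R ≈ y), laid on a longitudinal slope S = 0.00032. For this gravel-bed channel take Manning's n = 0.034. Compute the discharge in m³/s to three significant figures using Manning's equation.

4.87 m³/s

A = b·y = 36.344 × 0.44 = 15.99 m²
Wide channel: R ≈ y = 0.44 m
Q = (1/n)·A·R^(2/3)·S^(1/2) = (1/0.034) × 15.99 × 0.4400^(2/3) × 0.00032^(1/2) = 4.867 m³/s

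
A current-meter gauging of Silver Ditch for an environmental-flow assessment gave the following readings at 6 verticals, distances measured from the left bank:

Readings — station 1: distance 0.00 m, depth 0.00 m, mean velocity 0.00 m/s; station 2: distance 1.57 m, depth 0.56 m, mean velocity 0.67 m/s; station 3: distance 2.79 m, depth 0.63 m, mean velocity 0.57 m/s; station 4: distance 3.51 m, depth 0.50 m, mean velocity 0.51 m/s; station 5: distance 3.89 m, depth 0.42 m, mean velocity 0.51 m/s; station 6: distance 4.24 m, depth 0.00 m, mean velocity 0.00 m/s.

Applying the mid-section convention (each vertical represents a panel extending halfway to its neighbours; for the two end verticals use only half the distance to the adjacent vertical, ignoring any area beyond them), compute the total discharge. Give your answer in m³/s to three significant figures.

1.09 m³/s

w_2 = (2.79 − 0.00)/2 = 1.395 m; q_2 = 0.67 × 0.56 × 1.395 = 0.5234 m³/s
w_3 = (3.51 − 1.57)/2 = 0.97 m; q_3 = 0.57 × 0.63 × 0.97 = 0.3483 m³/s
w_4 = (3.89 − 2.79)/2 = 0.55 m; q_4 = 0.51 × 0.50 × 0.55 = 0.1403 m³/s
w_5 = (4.24 − 3.51)/2 = 0.365 m; q_5 = 0.51 × 0.42 × 0.365 = 0.07818 m³/s
Stations 1, 6 contribute zero (depth or velocity is 0).
Q = Σ qᵢ = 1.090 m³/s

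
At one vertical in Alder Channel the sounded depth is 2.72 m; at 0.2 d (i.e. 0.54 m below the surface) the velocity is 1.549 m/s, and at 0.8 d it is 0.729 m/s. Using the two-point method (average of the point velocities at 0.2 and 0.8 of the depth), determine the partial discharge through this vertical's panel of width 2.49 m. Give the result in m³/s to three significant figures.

7.71 m³/s

v̄ = (1.549 + 0.729) / 2 = 1.139 m/s
q = v̄ × d × w = 1.139 × 2.72 × 2.49 = 7.714 m³/s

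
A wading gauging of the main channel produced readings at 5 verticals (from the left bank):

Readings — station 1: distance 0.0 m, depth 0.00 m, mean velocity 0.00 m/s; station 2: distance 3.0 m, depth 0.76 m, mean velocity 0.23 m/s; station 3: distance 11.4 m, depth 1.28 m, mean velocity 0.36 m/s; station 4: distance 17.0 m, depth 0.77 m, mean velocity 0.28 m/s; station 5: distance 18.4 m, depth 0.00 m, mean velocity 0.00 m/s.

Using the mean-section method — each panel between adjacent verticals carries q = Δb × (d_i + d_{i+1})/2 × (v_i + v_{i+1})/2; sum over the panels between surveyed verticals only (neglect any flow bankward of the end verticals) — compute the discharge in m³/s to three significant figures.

Panel 1-2: Δb = 3 m, d̄ = (0.00+0.76)/2 = 0.38, v̄ = (0.00+0.23)/2 = 0.115 → q = 3×0.38×0.115 = 0.1311 m³/s
Panel 2-3: Δb = 8.4 m, d̄ = (0.76+1.28)/2 = 1.02, v̄ = (0.23+0.36)/2 = 0.295 → q = 8.4×1.02×0.295 = 2.528 m³/s
Panel 3-4: Δb = 5.6 m, d̄ = (1.28+0.77)/2 = 1.025, v̄ = (0.36+0.28)/2 = 0.32 → q = 5.6×1.025×0.32 = 1.837 m³/s
Panel 4-5: Δb = 1.4 m, d̄ = (0.77+0.00)/2 = 0.385, v̄ = (0.28+0.00)/2 = 0.14 → q = 1.4×0.385×0.14 = 0.07546 m³/s
Q = Σ q = 4.571 m³/s

4.57 m³/s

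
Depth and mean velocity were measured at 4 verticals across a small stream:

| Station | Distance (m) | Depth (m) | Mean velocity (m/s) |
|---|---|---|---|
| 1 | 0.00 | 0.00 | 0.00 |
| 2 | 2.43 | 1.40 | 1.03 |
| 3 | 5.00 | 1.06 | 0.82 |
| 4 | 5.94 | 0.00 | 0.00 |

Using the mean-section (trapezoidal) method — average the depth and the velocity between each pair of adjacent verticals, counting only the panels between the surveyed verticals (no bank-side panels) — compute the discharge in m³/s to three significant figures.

Panel 1-2: Δb = 2.43 m, d̄ = (0.00+1.40)/2 = 0.7, v̄ = (0.00+1.03)/2 = 0.515 → q = 2.43×0.7×0.515 = 0.8760 m³/s
Panel 2-3: Δb = 2.57 m, d̄ = (1.40+1.06)/2 = 1.23, v̄ = (1.03+0.82)/2 = 0.925 → q = 2.57×1.23×0.925 = 2.924 m³/s
Panel 3-4: Δb = 0.94 m, d̄ = (1.06+0.00)/2 = 0.53, v̄ = (0.82+0.00)/2 = 0.41 → q = 0.94×0.53×0.41 = 0.2043 m³/s
Q = Σ q = 4.004 m³/s

4.00 m³/s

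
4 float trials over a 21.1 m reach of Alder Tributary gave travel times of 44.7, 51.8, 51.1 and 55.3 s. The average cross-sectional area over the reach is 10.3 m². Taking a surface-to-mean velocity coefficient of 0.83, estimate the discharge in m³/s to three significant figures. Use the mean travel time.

3.56 m³/s

t̄ = (44.7 + 51.8 + 51.1 + 55.3) / 4 = 50.725 s
v_surface = L / t̄ = 21.1 / 50.725 = 0.4160 m/s
v_mean = 0.83 × 0.4160 = 0.3453 m/s
Q = A × v_mean = 10.3 × 0.3453 = 3.556 m³/s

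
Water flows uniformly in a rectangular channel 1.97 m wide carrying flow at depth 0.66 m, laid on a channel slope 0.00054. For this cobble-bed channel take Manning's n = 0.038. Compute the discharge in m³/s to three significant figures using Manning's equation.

0.428 m³/s

A = b·y = 1.97 × 0.66 = 1.300 m²
P = b + 2y = 1.97 + 2×0.66 = 3.290 m
R = A/P = 1.300/3.290 = 0.3952 m
Q = (1/n)·A·R^(2/3)·S^(1/2) = (1/0.038) × 1.300 × 0.3952^(2/3) × 0.00054^(1/2) = 0.4282 m³/s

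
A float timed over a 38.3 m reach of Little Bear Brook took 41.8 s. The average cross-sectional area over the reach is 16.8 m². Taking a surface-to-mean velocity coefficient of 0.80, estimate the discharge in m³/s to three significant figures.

12.3 m³/s

v_surface = L / t̄ = 38.3 / 41.8 = 0.9163 m/s
v_mean = 0.80 × 0.9163 = 0.7330 m/s
Q = A × v_mean = 16.8 × 0.7330 = 12.31 m³/s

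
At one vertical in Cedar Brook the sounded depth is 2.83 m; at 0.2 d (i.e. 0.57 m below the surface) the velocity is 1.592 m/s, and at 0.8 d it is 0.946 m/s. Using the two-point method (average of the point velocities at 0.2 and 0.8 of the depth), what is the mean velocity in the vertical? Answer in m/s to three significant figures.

1.27 m/s

v̄ = (1.592 + 0.946) / 2 = 1.269 m/s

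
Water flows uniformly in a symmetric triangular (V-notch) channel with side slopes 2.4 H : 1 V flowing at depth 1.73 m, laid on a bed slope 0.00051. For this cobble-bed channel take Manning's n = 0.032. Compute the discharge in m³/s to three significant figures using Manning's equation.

A = z·y² = 2.4×1.73² = 7.183 m²
P = 2y√(1+z²) = 2×1.73×√(1+2.4²) = 8.996 m
R = A/P = 7.183/8.996 = 0.7985 m
Q = (1/n)·A·R^(2/3)·S^(1/2) = (1/0.032) × 7.183 × 0.7985^(2/3) × 0.00051^(1/2) = 4.363 m³/s

4.36 m³/s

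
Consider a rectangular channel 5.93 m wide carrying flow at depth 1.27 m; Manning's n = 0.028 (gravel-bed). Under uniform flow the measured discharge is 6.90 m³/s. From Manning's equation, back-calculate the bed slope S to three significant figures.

A = b·y = 5.93 × 1.27 = 7.531 m²
P = b + 2y = 5.93 + 2×1.27 = 8.470 m
R = A/P = 7.531/8.470 = 0.8891 m
S = (Q·n / (1·A·R^(2/3)))² = (6.90×0.028 / (1×7.531×0.9247))² = 0.0007697

0.000770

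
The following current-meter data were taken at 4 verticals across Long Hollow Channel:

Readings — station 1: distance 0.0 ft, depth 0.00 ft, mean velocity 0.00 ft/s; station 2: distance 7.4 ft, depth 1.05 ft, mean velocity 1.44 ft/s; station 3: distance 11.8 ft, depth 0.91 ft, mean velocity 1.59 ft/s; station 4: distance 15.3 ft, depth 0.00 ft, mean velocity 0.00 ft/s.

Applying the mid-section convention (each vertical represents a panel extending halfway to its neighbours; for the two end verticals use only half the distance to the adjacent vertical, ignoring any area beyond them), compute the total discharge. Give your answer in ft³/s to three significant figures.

w_2 = (11.8 − 0.0)/2 = 5.9 ft; q_2 = 1.44 × 1.05 × 5.9 = 8.921 ft³/s
w_3 = (15.3 − 7.4)/2 = 3.95 ft; q_3 = 1.59 × 0.91 × 3.95 = 5.715 ft³/s
Stations 1, 4 contribute zero (depth or velocity is 0).
Q = Σ qᵢ = 14.64 ft³/s

14.6 ft³/s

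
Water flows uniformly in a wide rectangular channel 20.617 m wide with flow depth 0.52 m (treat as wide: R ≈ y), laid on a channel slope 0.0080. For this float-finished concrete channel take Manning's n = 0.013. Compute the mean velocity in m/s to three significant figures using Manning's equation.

A = b·y = 20.617 × 0.52 = 10.72 m²
Wide channel: R ≈ y = 0.52 m
Q = (1/n)·A·R^(2/3)·S^(1/2) = (1/0.013) × 10.72 × 0.5200^(2/3) × 0.0080^(1/2) = 47.70 m³/s
V = Q/A = 47.70/10.72 = 4.449 m/s

4.45 m/s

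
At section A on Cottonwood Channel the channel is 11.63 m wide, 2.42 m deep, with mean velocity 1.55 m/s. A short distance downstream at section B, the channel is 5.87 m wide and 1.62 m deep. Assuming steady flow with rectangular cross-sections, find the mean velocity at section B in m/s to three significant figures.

Q = A₁V₁ = (11.63×2.42) × 1.55 = 43.62 m³/s
A₂ = 5.87 × 1.62 = 9.509 m²
V₂ = Q/A₂ = 43.62/9.509 = 4.587 m/s

4.59 m/s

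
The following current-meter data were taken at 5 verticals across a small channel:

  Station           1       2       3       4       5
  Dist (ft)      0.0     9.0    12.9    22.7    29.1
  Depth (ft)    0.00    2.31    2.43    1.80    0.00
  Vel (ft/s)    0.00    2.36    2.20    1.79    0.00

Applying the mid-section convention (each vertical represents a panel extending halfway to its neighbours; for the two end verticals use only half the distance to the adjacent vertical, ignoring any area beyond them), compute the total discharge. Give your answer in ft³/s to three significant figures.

w_2 = (12.9 − 0.0)/2 = 6.45 ft; q_2 = 2.36 × 2.31 × 6.45 = 35.16 ft³/s
w_3 = (22.7 − 9.0)/2 = 6.85 ft; q_3 = 2.20 × 2.43 × 6.85 = 36.62 ft³/s
w_4 = (29.1 − 12.9)/2 = 8.1 ft; q_4 = 1.79 × 1.80 × 8.1 = 26.10 ft³/s
Stations 1, 5 contribute zero (depth or velocity is 0).
Q = Σ qᵢ = 97.88 ft³/s

97.9 ft³/s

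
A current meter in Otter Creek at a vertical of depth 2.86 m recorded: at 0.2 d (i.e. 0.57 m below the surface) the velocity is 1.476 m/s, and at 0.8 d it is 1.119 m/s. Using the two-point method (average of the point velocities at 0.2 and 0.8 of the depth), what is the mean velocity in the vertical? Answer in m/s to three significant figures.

1.30 m/s

v̄ = (1.476 + 1.119) / 2 = 1.298 m/s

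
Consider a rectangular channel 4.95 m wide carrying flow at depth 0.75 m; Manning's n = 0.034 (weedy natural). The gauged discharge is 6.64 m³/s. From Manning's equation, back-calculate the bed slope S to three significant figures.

0.00772

A = b·y = 4.95 × 0.75 = 3.713 m²
P = b + 2y = 4.95 + 2×0.75 = 6.450 m
R = A/P = 3.713/6.450 = 0.5756 m
S = (Q·n / (1·A·R^(2/3)))² = (6.64×0.034 / (1×3.713×0.6919))² = 0.007724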